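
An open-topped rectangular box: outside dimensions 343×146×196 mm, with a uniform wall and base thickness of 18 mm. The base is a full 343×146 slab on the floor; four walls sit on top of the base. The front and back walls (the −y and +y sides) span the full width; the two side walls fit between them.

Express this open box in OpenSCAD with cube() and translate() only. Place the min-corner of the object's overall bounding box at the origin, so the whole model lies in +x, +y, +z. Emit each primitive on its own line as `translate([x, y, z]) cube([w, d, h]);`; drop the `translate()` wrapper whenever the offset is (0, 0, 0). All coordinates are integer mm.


cube([343, 146, 18]);
translate([0, 0, 18]) cube([343, 18, 178]);
translate([0, 128, 18]) cube([343, 18, 178]);
translate([0, 18, 18]) cube([18, 110, 178]);
translate([325, 18, 18]) cube([18, 110, 178]);


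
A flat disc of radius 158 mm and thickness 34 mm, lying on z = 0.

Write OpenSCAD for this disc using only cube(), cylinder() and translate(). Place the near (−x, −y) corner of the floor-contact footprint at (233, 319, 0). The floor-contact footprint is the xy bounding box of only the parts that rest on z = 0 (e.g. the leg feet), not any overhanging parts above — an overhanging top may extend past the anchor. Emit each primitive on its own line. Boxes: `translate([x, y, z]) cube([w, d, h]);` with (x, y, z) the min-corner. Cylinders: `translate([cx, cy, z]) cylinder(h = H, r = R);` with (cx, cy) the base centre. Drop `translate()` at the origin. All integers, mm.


translate([391, 477, 0]) cylinder(h = 34, r = 158);


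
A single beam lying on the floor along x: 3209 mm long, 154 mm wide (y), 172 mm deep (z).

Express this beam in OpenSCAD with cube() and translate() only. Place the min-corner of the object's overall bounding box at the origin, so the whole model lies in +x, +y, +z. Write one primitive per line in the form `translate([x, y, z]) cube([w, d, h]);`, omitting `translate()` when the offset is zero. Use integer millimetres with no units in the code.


cube([3209, 154, 172]);


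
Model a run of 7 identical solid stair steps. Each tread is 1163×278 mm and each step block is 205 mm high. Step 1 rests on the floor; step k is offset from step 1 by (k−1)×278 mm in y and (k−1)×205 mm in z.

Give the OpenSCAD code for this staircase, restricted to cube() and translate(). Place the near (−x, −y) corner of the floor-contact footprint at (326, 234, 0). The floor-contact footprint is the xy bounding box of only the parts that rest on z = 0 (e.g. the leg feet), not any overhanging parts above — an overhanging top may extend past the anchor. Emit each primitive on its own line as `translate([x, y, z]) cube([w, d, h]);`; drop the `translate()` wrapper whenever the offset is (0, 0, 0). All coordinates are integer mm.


translate([326, 234, 0]) cube([1163, 278, 205]);
translate([326, 512, 205]) cube([1163, 278, 205]);
translate([326, 790, 410]) cube([1163, 278, 205]);
translate([326, 1068, 615]) cube([1163, 278, 205]);
translate([326, 1346, 820]) cube([1163, 278, 205]);
translate([326, 1624, 1025]) cube([1163, 278, 205]);
translate([326, 1902, 1230]) cube([1163, 278, 205]);


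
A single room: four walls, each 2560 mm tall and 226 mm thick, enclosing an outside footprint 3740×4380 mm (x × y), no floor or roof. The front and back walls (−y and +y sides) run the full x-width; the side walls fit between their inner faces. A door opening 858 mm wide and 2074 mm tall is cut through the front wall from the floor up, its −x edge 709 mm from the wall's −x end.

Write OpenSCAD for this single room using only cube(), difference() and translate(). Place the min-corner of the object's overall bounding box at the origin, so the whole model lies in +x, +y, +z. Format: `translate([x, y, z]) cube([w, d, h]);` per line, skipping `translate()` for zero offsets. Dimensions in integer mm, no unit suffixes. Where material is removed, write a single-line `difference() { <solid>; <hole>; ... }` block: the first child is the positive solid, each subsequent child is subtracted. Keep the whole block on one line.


difference() { cube([3740, 226, 2560]); translate([709, 0, 0]) cube([858, 226, 2074]); }
translate([0, 4154, 0]) cube([3740, 226, 2560]);
translate([0, 226, 0]) cube([226, 3928, 2560]);
translate([3514, 226, 0]) cube([226, 3928, 2560]);


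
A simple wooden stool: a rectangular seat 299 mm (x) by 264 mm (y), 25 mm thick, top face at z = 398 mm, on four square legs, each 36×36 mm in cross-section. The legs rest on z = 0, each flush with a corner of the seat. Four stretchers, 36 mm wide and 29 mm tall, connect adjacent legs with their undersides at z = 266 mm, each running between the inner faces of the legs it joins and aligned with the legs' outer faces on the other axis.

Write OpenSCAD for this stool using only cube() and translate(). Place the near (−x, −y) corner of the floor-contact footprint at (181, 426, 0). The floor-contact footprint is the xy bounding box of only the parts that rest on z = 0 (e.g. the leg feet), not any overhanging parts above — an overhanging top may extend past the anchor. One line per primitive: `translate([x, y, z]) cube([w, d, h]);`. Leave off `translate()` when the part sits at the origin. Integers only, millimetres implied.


translate([181, 426, 373]) cube([299, 264, 25]);
translate([181, 426, 0]) cube([36, 36, 373]);
translate([444, 426, 0]) cube([36, 36, 373]);
translate([181, 654, 0]) cube([36, 36, 373]);
translate([444, 654, 0]) cube([36, 36, 373]);
translate([217, 426, 266]) cube([227, 36, 29]);
translate([217, 654, 266]) cube([227, 36, 29]);
translate([181, 462, 266]) cube([36, 192, 29]);
translate([444, 462, 266]) cube([36, 192, 29]);


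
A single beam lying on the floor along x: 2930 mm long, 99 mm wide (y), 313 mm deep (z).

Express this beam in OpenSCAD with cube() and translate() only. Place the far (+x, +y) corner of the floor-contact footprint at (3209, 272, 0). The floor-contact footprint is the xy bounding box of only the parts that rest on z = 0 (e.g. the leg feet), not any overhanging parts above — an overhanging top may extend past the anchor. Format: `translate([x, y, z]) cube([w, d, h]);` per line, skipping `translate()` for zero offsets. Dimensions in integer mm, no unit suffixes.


translate([279, 173, 0]) cube([2930, 99, 313]);


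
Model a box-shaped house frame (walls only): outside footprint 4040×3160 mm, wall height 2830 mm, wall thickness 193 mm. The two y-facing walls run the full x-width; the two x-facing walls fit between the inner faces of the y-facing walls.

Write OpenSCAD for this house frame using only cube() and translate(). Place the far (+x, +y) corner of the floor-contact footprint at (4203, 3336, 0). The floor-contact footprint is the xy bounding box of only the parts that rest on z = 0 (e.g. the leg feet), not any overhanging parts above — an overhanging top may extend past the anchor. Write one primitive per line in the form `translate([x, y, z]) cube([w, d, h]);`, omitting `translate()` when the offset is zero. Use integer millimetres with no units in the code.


translate([163, 176, 0]) cube([4040, 193, 2830]);
translate([163, 3143, 0]) cube([4040, 193, 2830]);
translate([163, 369, 0]) cube([193, 2774, 2830]);
translate([4010, 369, 0]) cube([193, 2774, 2830]);


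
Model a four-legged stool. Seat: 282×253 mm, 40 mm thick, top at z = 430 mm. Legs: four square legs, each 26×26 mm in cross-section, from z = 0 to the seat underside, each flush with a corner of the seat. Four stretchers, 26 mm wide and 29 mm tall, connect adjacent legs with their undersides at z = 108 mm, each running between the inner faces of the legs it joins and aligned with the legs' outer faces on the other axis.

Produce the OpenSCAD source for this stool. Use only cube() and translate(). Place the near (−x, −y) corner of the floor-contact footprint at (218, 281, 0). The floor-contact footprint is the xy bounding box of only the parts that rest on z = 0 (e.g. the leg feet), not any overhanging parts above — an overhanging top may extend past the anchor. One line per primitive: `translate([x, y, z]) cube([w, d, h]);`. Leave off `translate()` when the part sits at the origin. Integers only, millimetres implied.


translate([218, 281, 390]) cube([282, 253, 40]);
translate([218, 281, 0]) cube([26, 26, 390]);
translate([474, 281, 0]) cube([26, 26, 390]);
translate([218, 508, 0]) cube([26, 26, 390]);
translate([474, 508, 0]) cube([26, 26, 390]);
translate([244, 281, 108]) cube([230, 26, 29]);
translate([244, 508, 108]) cube([230, 26, 29]);
translate([218, 307, 108]) cube([26, 201, 29]);
translate([474, 307, 108]) cube([26, 201, 29]);


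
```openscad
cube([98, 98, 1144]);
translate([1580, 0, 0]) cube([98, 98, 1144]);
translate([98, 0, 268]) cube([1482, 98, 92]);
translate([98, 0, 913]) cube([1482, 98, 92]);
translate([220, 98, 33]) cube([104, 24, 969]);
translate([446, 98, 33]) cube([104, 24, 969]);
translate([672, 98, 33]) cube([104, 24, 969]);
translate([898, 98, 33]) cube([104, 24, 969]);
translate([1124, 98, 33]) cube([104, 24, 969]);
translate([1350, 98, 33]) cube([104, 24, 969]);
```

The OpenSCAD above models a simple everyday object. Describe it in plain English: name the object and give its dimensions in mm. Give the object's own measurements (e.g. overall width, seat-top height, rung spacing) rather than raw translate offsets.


A fence section. Two 98×98 mm posts, 1144 mm tall, stand on the floor with a clear span of 1482 mm between their inner faces. Two horizontal rails of 98×92 mm section span the gap between the posts with their undersides at z = 268 mm and z = 913 mm, flush with the posts' −y face. 6 pickets, each 104 mm wide, 24 mm thick and 969 mm tall, are fixed to the +y face of the rails with their bottoms at z = 33 mm, spaced across the span with a 122 mm gap after the −x post and between neighbouring pickets, with 126 mm left before the +x post.


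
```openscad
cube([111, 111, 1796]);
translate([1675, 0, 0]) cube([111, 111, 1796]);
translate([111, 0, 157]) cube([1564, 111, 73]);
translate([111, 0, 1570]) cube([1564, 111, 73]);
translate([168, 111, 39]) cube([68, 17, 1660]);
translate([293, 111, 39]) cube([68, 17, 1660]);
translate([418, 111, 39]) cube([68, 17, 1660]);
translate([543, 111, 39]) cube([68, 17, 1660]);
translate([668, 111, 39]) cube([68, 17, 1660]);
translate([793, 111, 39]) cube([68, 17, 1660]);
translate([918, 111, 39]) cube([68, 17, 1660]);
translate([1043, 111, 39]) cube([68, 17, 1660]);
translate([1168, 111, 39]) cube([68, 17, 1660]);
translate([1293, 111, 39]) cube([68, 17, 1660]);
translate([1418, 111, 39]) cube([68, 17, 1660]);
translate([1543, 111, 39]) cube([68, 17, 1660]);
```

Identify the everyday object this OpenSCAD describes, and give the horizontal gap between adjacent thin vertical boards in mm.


A fence section. The picket gap is 57 mm.

Two posts, two rails, 12 pickets — a fence section. Span 1564 mm holds 12 pickets of 68 mm with 13 equal gaps: ⌊(1564 − 12·68) / 13⌋ = 57 mm.


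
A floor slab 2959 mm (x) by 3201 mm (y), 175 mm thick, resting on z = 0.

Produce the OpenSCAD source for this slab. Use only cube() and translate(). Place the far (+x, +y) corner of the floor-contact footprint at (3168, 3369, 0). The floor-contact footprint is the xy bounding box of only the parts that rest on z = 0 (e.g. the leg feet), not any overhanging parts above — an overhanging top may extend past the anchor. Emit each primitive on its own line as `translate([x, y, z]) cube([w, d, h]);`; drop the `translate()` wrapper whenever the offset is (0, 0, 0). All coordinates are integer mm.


translate([209, 168, 0]) cube([2959, 3201, 175]);


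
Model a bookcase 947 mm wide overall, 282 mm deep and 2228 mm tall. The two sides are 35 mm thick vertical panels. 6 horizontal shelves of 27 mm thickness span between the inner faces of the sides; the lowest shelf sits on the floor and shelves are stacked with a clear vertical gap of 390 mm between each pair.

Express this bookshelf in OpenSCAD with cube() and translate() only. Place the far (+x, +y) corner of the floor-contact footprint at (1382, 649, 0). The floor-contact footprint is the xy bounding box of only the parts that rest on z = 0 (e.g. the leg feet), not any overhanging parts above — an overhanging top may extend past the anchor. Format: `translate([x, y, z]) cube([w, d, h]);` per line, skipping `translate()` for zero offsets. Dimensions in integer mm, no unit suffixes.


translate([435, 367, 0]) cube([35, 282, 2228]);
translate([1347, 367, 0]) cube([35, 282, 2228]);
translate([470, 367, 0]) cube([877, 282, 27]);
translate([470, 367, 417]) cube([877, 282, 27]);
translate([470, 367, 834]) cube([877, 282, 27]);
translate([470, 367, 1251]) cube([877, 282, 27]);
translate([470, 367, 1668]) cube([877, 282, 27]);
translate([470, 367, 2085]) cube([877, 282, 27]);


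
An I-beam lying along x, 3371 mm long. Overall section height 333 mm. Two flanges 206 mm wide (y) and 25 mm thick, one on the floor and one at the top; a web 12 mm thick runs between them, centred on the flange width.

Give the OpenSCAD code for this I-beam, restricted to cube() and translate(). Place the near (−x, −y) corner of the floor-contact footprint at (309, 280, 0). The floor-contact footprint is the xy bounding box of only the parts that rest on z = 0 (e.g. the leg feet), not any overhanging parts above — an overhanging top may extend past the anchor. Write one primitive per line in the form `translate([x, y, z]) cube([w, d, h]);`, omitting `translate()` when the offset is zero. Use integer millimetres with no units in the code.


translate([309, 280, 0]) cube([3371, 206, 25]);
translate([309, 377, 25]) cube([3371, 12, 283]);
translate([309, 280, 308]) cube([3371, 206, 25]);


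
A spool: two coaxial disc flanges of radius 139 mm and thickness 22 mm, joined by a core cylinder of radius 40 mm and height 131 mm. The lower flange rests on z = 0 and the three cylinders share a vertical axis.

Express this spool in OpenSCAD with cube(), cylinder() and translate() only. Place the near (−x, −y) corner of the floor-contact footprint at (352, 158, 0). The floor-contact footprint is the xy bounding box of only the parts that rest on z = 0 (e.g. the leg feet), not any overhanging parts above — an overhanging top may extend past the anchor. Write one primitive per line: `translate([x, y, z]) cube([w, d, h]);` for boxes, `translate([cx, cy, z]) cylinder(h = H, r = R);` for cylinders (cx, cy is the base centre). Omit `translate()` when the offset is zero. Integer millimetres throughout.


translate([491, 297, 0]) cylinder(h = 22, r = 139);
translate([491, 297, 22]) cylinder(h = 131, r = 40);
translate([491, 297, 153]) cylinder(h = 22, r = 139);


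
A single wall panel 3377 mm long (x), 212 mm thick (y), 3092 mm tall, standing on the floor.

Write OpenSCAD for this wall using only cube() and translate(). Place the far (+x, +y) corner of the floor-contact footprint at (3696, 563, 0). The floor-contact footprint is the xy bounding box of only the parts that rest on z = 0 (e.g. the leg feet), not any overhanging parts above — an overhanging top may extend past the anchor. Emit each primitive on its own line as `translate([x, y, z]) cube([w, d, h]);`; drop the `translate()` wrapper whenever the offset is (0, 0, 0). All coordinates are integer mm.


translate([319, 351, 0]) cube([3377, 212, 3092]);


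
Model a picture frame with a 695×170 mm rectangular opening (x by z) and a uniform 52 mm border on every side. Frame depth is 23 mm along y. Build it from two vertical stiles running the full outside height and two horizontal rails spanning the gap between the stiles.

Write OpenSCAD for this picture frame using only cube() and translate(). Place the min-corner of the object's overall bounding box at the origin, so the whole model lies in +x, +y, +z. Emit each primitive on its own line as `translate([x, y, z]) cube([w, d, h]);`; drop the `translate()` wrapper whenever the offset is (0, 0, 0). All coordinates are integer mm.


cube([52, 23, 274]);
translate([747, 0, 0]) cube([52, 23, 274]);
translate([52, 0, 0]) cube([695, 23, 52]);
translate([52, 0, 222]) cube([695, 23, 52]);


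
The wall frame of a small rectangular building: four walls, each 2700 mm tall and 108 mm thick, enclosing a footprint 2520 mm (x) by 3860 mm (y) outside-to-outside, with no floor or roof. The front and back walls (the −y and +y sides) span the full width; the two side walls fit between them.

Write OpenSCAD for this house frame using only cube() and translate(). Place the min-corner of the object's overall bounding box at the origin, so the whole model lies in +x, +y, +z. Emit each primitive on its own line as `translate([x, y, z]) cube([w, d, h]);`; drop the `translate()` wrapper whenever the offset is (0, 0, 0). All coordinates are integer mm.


cube([2520, 108, 2700]);
translate([0, 3752, 0]) cube([2520, 108, 2700]);
translate([0, 108, 0]) cube([108, 3644, 2700]);
translate([2412, 108, 0]) cube([108, 3644, 2700]);


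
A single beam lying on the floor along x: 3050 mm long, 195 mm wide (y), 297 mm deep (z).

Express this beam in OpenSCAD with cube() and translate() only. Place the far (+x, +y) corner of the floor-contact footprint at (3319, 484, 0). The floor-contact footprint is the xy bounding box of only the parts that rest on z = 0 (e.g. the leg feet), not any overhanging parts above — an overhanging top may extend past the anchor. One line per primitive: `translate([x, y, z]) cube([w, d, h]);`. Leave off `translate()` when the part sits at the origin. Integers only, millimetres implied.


translate([269, 289, 0]) cube([3050, 195, 297]);


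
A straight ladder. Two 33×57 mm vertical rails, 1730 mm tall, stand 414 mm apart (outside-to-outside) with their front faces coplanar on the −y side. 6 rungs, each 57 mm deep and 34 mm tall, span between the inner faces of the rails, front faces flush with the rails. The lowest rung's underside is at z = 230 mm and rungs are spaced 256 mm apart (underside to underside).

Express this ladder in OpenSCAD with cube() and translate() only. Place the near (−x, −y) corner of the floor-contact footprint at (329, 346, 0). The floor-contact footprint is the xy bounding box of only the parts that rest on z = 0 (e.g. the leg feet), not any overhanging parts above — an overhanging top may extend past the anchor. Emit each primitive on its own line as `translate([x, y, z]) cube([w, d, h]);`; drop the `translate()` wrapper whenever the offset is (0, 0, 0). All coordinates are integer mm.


// rung span = 414 - 2*33 = 348
// rung[k] z = 230 + k*256
translate([329, 346, 0]) cube([33, 57, 1730]);
translate([710, 346, 0]) cube([33, 57, 1730]);
translate([362, 346, 230]) cube([348, 57, 34]);
translate([362, 346, 486]) cube([348, 57, 34]);
translate([362, 346, 742]) cube([348, 57, 34]);
translate([362, 346, 998]) cube([348, 57, 34]);
translate([362, 346, 1254]) cube([348, 57, 34]);
translate([362, 346, 1510]) cube([348, 57, 34]);


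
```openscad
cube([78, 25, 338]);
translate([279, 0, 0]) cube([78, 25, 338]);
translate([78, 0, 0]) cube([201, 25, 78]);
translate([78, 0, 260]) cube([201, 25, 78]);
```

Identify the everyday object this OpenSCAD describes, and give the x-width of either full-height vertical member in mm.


A picture frame. The border width is 78 mm.

Four thin pieces enclosing a rectangular opening — a picture frame. The two full-height stiles are 338 mm tall; the top rail sits at z = 260 and is 78 mm tall, so the border above the opening is 338 − 260 = 78 mm, matching the stile x-width.


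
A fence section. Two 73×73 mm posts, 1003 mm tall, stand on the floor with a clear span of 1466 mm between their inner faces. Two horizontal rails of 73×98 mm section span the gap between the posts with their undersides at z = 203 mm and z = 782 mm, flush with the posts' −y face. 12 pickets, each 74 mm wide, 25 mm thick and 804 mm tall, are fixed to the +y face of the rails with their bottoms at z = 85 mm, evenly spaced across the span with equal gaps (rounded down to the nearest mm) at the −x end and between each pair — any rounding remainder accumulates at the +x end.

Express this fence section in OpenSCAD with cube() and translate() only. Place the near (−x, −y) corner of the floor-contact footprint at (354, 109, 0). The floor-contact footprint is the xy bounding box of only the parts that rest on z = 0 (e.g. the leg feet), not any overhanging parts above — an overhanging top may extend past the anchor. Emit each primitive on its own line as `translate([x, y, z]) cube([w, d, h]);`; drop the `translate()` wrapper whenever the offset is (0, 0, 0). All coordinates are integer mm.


translate([354, 109, 0]) cube([73, 73, 1003]);
translate([1893, 109, 0]) cube([73, 73, 1003]);
translate([427, 109, 203]) cube([1466, 73, 98]);
translate([427, 109, 782]) cube([1466, 73, 98]);
translate([471, 182, 85]) cube([74, 25, 804]);
translate([589, 182, 85]) cube([74, 25, 804]);
translate([707, 182, 85]) cube([74, 25, 804]);
translate([825, 182, 85]) cube([74, 25, 804]);
translate([943, 182, 85]) cube([74, 25, 804]);
translate([1061, 182, 85]) cube([74, 25, 804]);
translate([1179, 182, 85]) cube([74, 25, 804]);
translate([1297, 182, 85]) cube([74, 25, 804]);
translate([1415, 182, 85]) cube([74, 25, 804]);
translate([1533, 182, 85]) cube([74, 25, 804]);
translate([1651, 182, 85]) cube([74, 25, 804]);
translate([1769, 182, 85]) cube([74, 25, 804]);


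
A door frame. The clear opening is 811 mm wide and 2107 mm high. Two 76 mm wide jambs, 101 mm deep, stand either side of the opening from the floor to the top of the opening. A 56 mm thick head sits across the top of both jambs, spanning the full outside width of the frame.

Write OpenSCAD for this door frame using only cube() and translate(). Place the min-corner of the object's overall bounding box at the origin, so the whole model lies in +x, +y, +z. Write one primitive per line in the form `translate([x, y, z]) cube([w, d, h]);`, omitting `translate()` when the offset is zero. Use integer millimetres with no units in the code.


cube([76, 101, 2107]);
translate([887, 0, 0]) cube([76, 101, 2107]);
translate([0, 0, 2107]) cube([963, 101, 56]);


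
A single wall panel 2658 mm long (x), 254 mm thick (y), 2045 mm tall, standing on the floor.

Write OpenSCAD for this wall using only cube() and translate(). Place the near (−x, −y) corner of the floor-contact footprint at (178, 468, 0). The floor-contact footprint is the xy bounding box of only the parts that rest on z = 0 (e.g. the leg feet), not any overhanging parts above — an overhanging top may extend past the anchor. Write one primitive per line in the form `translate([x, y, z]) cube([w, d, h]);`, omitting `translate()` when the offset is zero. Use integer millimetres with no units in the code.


translate([178, 468, 0]) cube([2658, 254, 2045]);


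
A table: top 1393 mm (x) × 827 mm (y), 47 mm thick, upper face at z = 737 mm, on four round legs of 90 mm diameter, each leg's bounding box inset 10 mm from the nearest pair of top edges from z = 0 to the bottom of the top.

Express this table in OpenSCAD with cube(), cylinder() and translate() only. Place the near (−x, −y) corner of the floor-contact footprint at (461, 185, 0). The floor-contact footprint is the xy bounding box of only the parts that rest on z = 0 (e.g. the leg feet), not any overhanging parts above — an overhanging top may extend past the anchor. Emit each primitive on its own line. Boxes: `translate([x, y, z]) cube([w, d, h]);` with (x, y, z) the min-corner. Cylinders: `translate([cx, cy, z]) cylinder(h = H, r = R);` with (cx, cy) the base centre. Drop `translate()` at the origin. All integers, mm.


translate([451, 175, 690]) cube([1393, 827, 47]);
translate([506, 230, 0]) cylinder(h = 690, r = 45);
translate([1789, 230, 0]) cylinder(h = 690, r = 45);
translate([506, 947, 0]) cylinder(h = 690, r = 45);
translate([1789, 947, 0]) cylinder(h = 690, r = 45);


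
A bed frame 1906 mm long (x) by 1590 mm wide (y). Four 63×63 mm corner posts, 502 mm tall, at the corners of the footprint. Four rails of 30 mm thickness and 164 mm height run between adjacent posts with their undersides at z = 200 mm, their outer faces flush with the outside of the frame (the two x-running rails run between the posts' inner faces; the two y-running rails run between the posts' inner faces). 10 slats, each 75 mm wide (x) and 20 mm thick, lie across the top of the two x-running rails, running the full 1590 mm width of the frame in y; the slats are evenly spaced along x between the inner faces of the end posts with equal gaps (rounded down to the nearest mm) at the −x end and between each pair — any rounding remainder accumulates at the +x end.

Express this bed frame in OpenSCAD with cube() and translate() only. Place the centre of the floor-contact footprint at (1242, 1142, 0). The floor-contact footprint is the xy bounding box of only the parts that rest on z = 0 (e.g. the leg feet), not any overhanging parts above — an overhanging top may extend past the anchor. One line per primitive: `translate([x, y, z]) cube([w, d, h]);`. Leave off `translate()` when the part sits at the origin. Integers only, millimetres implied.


// slat z = rail_z + rail_h = 200 + 164 = 364
// slat gap = ⌊(1780 − 10·75) / 11⌋ = 93
translate([289, 347, 0]) cube([63, 63, 502]);
translate([289, 1874, 0]) cube([63, 63, 502]);
translate([2132, 347, 0]) cube([63, 63, 502]);
translate([2132, 1874, 0]) cube([63, 63, 502]);
translate([352, 347, 200]) cube([1780, 30, 164]);
translate([352, 1907, 200]) cube([1780, 30, 164]);
translate([289, 410, 200]) cube([30, 1464, 164]);
translate([2165, 410, 200]) cube([30, 1464, 164]);
translate([445, 347, 364]) cube([75, 1590, 20]);
translate([613, 347, 364]) cube([75, 1590, 20]);
translate([781, 347, 364]) cube([75, 1590, 20]);
translate([949, 347, 364]) cube([75, 1590, 20]);
translate([1117, 347, 364]) cube([75, 1590, 20]);
translate([1285, 347, 364]) cube([75, 1590, 20]);
translate([1453, 347, 364]) cube([75, 1590, 20]);
translate([1621, 347, 364]) cube([75, 1590, 20]);
translate([1789, 347, 364]) cube([75, 1590, 20]);
translate([1957, 347, 364]) cube([75, 1590, 20]);


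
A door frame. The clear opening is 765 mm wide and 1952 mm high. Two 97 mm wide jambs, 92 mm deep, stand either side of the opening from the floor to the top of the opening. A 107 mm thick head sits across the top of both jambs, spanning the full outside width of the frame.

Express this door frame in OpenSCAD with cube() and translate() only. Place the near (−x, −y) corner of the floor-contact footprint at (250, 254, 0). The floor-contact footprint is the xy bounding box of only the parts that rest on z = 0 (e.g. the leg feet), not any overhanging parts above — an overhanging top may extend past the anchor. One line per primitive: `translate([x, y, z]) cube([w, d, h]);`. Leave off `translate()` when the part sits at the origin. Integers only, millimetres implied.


translate([250, 254, 0]) cube([97, 92, 1952]);
translate([1112, 254, 0]) cube([97, 92, 1952]);
translate([250, 254, 1952]) cube([959, 92, 107]);


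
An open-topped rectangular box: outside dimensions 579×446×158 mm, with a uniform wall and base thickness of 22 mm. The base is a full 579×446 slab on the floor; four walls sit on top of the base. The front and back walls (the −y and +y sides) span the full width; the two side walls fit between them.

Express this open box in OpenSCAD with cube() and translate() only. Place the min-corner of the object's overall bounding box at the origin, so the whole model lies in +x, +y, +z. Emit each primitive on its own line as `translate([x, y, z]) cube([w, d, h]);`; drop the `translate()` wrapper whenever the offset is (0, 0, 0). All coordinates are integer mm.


cube([579, 446, 22]);
translate([0, 0, 22]) cube([579, 22, 136]);
translate([0, 424, 22]) cube([579, 22, 136]);
translate([0, 22, 22]) cube([22, 402, 136]);
translate([557, 22, 22]) cube([22, 402, 136]);


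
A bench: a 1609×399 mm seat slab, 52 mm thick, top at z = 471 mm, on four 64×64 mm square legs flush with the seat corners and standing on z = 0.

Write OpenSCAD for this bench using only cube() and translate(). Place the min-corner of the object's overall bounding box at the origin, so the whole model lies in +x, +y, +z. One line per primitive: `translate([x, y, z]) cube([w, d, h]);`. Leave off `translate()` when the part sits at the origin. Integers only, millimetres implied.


translate([0, 0, 419]) cube([1609, 399, 52]);
cube([64, 64, 419]);
translate([0, 335, 0]) cube([64, 64, 419]);
translate([1545, 0, 0]) cube([64, 64, 419]);
translate([1545, 335, 0]) cube([64, 64, 419]);


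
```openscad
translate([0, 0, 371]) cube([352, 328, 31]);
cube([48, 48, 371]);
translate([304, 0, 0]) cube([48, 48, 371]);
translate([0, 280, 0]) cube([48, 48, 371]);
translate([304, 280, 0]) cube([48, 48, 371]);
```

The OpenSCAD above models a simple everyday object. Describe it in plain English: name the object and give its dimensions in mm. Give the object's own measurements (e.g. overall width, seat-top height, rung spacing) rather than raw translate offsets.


A simple wooden stool: a rectangular seat 352 mm (x) by 328 mm (y), 31 mm thick, top face at z = 402 mm, on four square legs, each 48×48 mm in cross-section. The legs rest on z = 0, each flush with a corner of the seat.


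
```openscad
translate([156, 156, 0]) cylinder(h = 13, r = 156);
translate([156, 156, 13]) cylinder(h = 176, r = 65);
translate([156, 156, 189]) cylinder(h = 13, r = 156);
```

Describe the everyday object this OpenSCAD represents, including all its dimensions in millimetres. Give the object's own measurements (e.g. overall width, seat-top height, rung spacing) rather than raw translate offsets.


A spool: two coaxial disc flanges of radius 156 mm and thickness 13 mm, joined by a core cylinder of radius 65 mm and height 176 mm. The lower flange rests on z = 0 and the three cylinders share a vertical axis.


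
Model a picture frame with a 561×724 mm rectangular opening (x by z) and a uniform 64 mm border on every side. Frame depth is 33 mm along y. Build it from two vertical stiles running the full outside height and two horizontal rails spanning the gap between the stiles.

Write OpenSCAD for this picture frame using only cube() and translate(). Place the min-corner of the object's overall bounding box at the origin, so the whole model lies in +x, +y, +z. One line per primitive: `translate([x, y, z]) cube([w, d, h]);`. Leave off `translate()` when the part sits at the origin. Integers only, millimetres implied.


cube([64, 33, 852]);
translate([625, 0, 0]) cube([64, 33, 852]);
translate([64, 0, 0]) cube([561, 33, 64]);
translate([64, 0, 788]) cube([561, 33, 64]);


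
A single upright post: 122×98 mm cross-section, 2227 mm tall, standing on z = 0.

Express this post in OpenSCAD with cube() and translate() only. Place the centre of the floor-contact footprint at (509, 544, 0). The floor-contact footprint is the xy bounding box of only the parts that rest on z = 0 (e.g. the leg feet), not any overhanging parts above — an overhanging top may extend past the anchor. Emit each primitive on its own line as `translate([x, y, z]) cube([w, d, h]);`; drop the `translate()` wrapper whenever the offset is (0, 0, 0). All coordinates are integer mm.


translate([448, 495, 0]) cube([122, 98, 2227]);


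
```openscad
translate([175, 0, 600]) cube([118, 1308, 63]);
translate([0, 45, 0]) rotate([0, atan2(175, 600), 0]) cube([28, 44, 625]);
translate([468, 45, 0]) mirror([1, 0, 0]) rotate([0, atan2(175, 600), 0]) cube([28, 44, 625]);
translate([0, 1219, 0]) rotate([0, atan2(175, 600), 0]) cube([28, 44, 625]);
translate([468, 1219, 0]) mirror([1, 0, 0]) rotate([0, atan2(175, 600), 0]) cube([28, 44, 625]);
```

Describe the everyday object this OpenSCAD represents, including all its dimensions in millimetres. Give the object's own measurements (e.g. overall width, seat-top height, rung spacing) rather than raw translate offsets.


A sawhorse. A 118×1308×63 mm beam (x, y, z) sits on two A-frame leg pairs. Each pair is two raked legs of 28×44 mm section (44 mm along y) splaying symmetrically in x. Each leg rises 600 mm vertically over 175 mm of horizontal reach and is 625 mm long along its own axis. Every leg's outer bottom edge rests on the floor and its outer top edge meets a bottom edge of the beam — the left legs (tilting toward +x) meet the beam's −x bottom edge, the right legs (their mirror images, tilting toward −x) meet its +x bottom edge — so the leg tops tuck under the beam, the beam's underside is 600 mm above the floor, and the feet are 468 mm apart outside-to-outside with the beam centred between them. The two leg pairs are set in 45 mm from either end of the beam.


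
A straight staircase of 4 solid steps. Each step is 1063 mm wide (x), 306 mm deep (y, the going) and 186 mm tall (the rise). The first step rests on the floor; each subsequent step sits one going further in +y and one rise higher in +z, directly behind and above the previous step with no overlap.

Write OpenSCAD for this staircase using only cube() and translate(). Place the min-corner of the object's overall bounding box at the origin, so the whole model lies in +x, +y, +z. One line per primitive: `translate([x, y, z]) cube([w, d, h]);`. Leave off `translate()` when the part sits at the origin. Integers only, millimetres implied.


cube([1063, 306, 186]);
translate([0, 306, 186]) cube([1063, 306, 186]);
translate([0, 612, 372]) cube([1063, 306, 186]);
translate([0, 918, 558]) cube([1063, 306, 186]);


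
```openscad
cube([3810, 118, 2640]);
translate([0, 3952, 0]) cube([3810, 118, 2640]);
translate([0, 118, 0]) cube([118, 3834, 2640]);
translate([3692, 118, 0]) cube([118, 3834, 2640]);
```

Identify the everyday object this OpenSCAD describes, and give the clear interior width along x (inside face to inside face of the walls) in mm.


A house (or room) frame. The interior width is 3574 mm.

Four 2640 mm walls enclosing a rectangle with no floor or roof — a room or house frame. Outside width is 3810 mm and wall thickness is 118 mm, so the interior width is 3810 − 2 × 118 = 3574 mm.


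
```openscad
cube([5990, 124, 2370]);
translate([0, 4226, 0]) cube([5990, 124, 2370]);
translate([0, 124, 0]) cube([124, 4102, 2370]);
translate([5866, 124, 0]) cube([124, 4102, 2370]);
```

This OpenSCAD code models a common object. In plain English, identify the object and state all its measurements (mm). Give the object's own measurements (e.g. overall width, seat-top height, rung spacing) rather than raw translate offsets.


The wall frame of a small rectangular building: four walls, each 2370 mm tall and 124 mm thick, enclosing a footprint 5990 mm (x) by 4350 mm (y) outside-to-outside, with no floor or roof. The front and back walls (the −y and +y sides) span the full width; the two side walls fit between them.


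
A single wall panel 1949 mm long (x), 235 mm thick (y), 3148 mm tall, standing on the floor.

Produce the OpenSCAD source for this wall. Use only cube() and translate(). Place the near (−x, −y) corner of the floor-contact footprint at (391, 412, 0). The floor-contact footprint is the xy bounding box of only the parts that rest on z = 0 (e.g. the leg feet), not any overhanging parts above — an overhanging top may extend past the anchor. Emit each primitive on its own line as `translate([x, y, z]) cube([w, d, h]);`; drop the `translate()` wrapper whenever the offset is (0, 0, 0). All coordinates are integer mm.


translate([391, 412, 0]) cube([1949, 235, 3148]);


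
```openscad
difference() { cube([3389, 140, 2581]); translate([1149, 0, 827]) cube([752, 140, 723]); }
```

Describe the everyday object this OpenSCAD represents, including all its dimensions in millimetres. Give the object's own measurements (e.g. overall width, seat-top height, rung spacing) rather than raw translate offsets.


A wall 3389 mm long (x), 140 mm thick (y), 2581 mm tall, with a rectangular window opening cut through it. The opening is 752 mm wide and 723 mm tall; its sill is at z = 827 mm and its near (−x) edge is 1149 mm from the wall's −x end. The opening passes through the full wall thickness.


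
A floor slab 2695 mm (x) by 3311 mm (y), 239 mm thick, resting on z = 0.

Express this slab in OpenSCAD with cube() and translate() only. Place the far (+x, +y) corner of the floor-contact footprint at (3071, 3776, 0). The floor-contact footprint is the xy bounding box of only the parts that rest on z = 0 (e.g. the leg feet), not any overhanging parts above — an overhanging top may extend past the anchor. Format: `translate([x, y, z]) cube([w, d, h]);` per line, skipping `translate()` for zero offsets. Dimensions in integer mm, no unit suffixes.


translate([376, 465, 0]) cube([2695, 3311, 239]);


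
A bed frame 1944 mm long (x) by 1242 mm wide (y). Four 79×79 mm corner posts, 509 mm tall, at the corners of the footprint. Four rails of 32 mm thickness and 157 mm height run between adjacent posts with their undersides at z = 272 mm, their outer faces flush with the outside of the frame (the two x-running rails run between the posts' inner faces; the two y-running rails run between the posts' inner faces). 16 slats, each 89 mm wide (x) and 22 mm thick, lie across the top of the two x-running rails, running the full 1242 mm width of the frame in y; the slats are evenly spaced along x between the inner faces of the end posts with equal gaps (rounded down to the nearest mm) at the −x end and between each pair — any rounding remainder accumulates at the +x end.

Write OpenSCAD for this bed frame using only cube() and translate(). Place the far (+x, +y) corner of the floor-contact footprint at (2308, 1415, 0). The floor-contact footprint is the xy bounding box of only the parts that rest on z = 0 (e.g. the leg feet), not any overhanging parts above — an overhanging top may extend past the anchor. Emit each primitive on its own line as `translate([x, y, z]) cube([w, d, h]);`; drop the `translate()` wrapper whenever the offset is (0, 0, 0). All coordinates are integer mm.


// slat z = rail_z + rail_h = 272 + 157 = 429
// slat gap = ⌊(1786 − 16·89) / 17⌋ = 21
translate([364, 173, 0]) cube([79, 79, 509]);
translate([364, 1336, 0]) cube([79, 79, 509]);
translate([2229, 173, 0]) cube([79, 79, 509]);
translate([2229, 1336, 0]) cube([79, 79, 509]);
translate([443, 173, 272]) cube([1786, 32, 157]);
translate([443, 1383, 272]) cube([1786, 32, 157]);
translate([364, 252, 272]) cube([32, 1084, 157]);
translate([2276, 252, 272]) cube([32, 1084, 157]);
translate([464, 173, 429]) cube([89, 1242, 22]);
translate([574, 173, 429]) cube([89, 1242, 22]);
translate([684, 173, 429]) cube([89, 1242, 22]);
translate([794, 173, 429]) cube([89, 1242, 22]);
translate([904, 173, 429]) cube([89, 1242, 22]);
translate([1014, 173, 429]) cube([89, 1242, 22]);
translate([1124, 173, 429]) cube([89, 1242, 22]);
translate([1234, 173, 429]) cube([89, 1242, 22]);
translate([1344, 173, 429]) cube([89, 1242, 22]);
translate([1454, 173, 429]) cube([89, 1242, 22]);
translate([1564, 173, 429]) cube([89, 1242, 22]);
translate([1674, 173, 429]) cube([89, 1242, 22]);
translate([1784, 173, 429]) cube([89, 1242, 22]);
translate([1894, 173, 429]) cube([89, 1242, 22]);
translate([2004, 173, 429]) cube([89, 1242, 22]);
translate([2114, 173, 429]) cube([89, 1242, 22]);


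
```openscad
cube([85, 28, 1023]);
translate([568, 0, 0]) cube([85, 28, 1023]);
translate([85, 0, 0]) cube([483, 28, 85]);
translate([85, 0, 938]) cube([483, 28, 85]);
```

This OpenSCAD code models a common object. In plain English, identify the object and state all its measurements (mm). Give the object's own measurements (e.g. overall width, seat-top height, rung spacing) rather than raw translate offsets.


A rectangular picture frame lying in the x–z plane (depth along y). The opening is 483 mm wide (x) by 853 mm tall (z), surrounded by a border 85 mm wide on all four sides. The frame is 28 mm deep and is made of two full-height vertical stiles with two horizontal rails fitted between them.


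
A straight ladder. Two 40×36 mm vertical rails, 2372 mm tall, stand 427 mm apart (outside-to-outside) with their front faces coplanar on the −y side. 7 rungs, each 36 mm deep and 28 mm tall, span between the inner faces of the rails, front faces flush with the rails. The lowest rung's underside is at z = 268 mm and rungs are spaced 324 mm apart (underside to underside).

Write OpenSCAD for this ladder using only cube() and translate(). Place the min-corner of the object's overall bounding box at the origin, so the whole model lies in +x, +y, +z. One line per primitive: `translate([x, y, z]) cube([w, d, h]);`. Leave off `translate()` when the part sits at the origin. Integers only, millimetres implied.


cube([40, 36, 2372]);
translate([387, 0, 0]) cube([40, 36, 2372]);
translate([40, 0, 268]) cube([347, 36, 28]);
translate([40, 0, 592]) cube([347, 36, 28]);
translate([40, 0, 916]) cube([347, 36, 28]);
translate([40, 0, 1240]) cube([347, 36, 28]);
translate([40, 0, 1564]) cube([347, 36, 28]);
translate([40, 0, 1888]) cube([347, 36, 28]);
translate([40, 0, 2212]) cube([347, 36, 28]);
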